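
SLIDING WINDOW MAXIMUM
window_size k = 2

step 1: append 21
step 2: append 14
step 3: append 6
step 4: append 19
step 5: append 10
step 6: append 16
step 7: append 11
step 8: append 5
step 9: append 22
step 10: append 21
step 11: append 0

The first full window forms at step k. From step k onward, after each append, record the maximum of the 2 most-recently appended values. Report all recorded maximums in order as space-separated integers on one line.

step 1: append 21 -> window=[21] (not full yet)
step 2: append 14 -> window=[21, 14] -> max=21
step 3: append 6 -> window=[14, 6] -> max=14
step 4: append 19 -> window=[6, 19] -> max=19
step 5: append 10 -> window=[19, 10] -> max=19
step 6: append 16 -> window=[10, 16] -> max=16
step 7: append 11 -> window=[16, 11] -> max=16
step 8: append 5 -> window=[11, 5] -> max=11
step 9: append 22 -> window=[5, 22] -> max=22
step 10: append 21 -> window=[22, 21] -> max=22
step 11: append 0 -> window=[21, 0] -> max=21

Answer: 21 14 19 19 16 16 11 22 22 21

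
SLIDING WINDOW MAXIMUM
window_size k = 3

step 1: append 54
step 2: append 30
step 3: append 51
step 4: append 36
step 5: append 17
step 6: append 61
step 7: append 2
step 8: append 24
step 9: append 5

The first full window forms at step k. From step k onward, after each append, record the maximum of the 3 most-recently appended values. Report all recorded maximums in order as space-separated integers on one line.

Answer: 54 51 51 61 61 61 24

Derivation:
step 1: append 54 -> window=[54] (not full yet)
step 2: append 30 -> window=[54, 30] (not full yet)
step 3: append 51 -> window=[54, 30, 51] -> max=54
step 4: append 36 -> window=[30, 51, 36] -> max=51
step 5: append 17 -> window=[51, 36, 17] -> max=51
step 6: append 61 -> window=[36, 17, 61] -> max=61
step 7: append 2 -> window=[17, 61, 2] -> max=61
step 8: append 24 -> window=[61, 2, 24] -> max=61
step 9: append 5 -> window=[2, 24, 5] -> max=24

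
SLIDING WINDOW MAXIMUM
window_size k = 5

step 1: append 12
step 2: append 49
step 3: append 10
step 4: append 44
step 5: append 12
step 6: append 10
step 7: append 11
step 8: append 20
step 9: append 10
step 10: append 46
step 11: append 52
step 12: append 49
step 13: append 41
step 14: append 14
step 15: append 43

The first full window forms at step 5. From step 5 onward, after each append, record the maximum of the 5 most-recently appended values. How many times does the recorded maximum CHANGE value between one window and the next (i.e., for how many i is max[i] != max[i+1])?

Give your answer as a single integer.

step 1: append 12 -> window=[12] (not full yet)
step 2: append 49 -> window=[12, 49] (not full yet)
step 3: append 10 -> window=[12, 49, 10] (not full yet)
step 4: append 44 -> window=[12, 49, 10, 44] (not full yet)
step 5: append 12 -> window=[12, 49, 10, 44, 12] -> max=49
step 6: append 10 -> window=[49, 10, 44, 12, 10] -> max=49
step 7: append 11 -> window=[10, 44, 12, 10, 11] -> max=44
step 8: append 20 -> window=[44, 12, 10, 11, 20] -> max=44
step 9: append 10 -> window=[12, 10, 11, 20, 10] -> max=20
step 10: append 46 -> window=[10, 11, 20, 10, 46] -> max=46
step 11: append 52 -> window=[11, 20, 10, 46, 52] -> max=52
step 12: append 49 -> window=[20, 10, 46, 52, 49] -> max=52
step 13: append 41 -> window=[10, 46, 52, 49, 41] -> max=52
step 14: append 14 -> window=[46, 52, 49, 41, 14] -> max=52
step 15: append 43 -> window=[52, 49, 41, 14, 43] -> max=52
Recorded maximums: 49 49 44 44 20 46 52 52 52 52 52
Changes between consecutive maximums: 4

Answer: 4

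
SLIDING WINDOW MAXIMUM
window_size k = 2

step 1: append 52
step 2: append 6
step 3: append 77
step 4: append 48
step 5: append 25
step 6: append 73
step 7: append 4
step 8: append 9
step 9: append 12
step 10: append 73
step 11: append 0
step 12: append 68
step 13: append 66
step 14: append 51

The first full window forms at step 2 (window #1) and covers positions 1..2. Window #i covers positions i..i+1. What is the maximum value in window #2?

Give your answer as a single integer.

Answer: 77

Derivation:
step 1: append 52 -> window=[52] (not full yet)
step 2: append 6 -> window=[52, 6] -> max=52
step 3: append 77 -> window=[6, 77] -> max=77
Window #2 max = 77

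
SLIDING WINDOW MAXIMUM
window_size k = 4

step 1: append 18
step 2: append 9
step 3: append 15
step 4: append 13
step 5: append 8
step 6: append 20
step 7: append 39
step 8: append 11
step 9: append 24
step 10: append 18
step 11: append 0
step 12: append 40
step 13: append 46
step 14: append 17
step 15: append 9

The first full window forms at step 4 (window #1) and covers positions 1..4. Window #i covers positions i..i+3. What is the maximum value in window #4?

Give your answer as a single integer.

step 1: append 18 -> window=[18] (not full yet)
step 2: append 9 -> window=[18, 9] (not full yet)
step 3: append 15 -> window=[18, 9, 15] (not full yet)
step 4: append 13 -> window=[18, 9, 15, 13] -> max=18
step 5: append 8 -> window=[9, 15, 13, 8] -> max=15
step 6: append 20 -> window=[15, 13, 8, 20] -> max=20
step 7: append 39 -> window=[13, 8, 20, 39] -> max=39
Window #4 max = 39

Answer: 39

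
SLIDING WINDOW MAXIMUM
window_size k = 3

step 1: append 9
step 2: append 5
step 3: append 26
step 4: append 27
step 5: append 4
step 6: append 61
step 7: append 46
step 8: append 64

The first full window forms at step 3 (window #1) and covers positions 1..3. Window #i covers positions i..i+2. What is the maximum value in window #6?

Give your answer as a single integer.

step 1: append 9 -> window=[9] (not full yet)
step 2: append 5 -> window=[9, 5] (not full yet)
step 3: append 26 -> window=[9, 5, 26] -> max=26
step 4: append 27 -> window=[5, 26, 27] -> max=27
step 5: append 4 -> window=[26, 27, 4] -> max=27
step 6: append 61 -> window=[27, 4, 61] -> max=61
step 7: append 46 -> window=[4, 61, 46] -> max=61
step 8: append 64 -> window=[61, 46, 64] -> max=64
Window #6 max = 64

Answer: 64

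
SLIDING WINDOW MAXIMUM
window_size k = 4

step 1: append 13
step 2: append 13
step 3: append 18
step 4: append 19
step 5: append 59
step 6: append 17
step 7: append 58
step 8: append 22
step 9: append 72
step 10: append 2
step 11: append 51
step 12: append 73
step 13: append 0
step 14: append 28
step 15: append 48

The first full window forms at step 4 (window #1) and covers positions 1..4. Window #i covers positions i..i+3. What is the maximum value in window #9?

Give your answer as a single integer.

Answer: 73

Derivation:
step 1: append 13 -> window=[13] (not full yet)
step 2: append 13 -> window=[13, 13] (not full yet)
step 3: append 18 -> window=[13, 13, 18] (not full yet)
step 4: append 19 -> window=[13, 13, 18, 19] -> max=19
step 5: append 59 -> window=[13, 18, 19, 59] -> max=59
step 6: append 17 -> window=[18, 19, 59, 17] -> max=59
step 7: append 58 -> window=[19, 59, 17, 58] -> max=59
step 8: append 22 -> window=[59, 17, 58, 22] -> max=59
step 9: append 72 -> window=[17, 58, 22, 72] -> max=72
step 10: append 2 -> window=[58, 22, 72, 2] -> max=72
step 11: append 51 -> window=[22, 72, 2, 51] -> max=72
step 12: append 73 -> window=[72, 2, 51, 73] -> max=73
Window #9 max = 73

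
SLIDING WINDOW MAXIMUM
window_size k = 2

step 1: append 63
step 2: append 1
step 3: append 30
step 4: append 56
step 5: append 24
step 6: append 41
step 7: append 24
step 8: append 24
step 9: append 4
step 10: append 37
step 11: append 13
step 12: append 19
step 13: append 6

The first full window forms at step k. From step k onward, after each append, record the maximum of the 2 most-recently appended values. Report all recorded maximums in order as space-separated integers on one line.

step 1: append 63 -> window=[63] (not full yet)
step 2: append 1 -> window=[63, 1] -> max=63
step 3: append 30 -> window=[1, 30] -> max=30
step 4: append 56 -> window=[30, 56] -> max=56
step 5: append 24 -> window=[56, 24] -> max=56
step 6: append 41 -> window=[24, 41] -> max=41
step 7: append 24 -> window=[41, 24] -> max=41
step 8: append 24 -> window=[24, 24] -> max=24
step 9: append 4 -> window=[24, 4] -> max=24
step 10: append 37 -> window=[4, 37] -> max=37
step 11: append 13 -> window=[37, 13] -> max=37
step 12: append 19 -> window=[13, 19] -> max=19
step 13: append 6 -> window=[19, 6] -> max=19

Answer: 63 30 56 56 41 41 24 24 37 37 19 19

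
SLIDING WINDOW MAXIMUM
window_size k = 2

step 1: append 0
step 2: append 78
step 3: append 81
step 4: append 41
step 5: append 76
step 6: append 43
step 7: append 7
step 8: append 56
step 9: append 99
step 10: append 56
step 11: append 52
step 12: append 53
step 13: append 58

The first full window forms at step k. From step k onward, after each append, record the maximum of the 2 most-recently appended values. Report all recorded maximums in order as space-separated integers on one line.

Answer: 78 81 81 76 76 43 56 99 99 56 53 58

Derivation:
step 1: append 0 -> window=[0] (not full yet)
step 2: append 78 -> window=[0, 78] -> max=78
step 3: append 81 -> window=[78, 81] -> max=81
step 4: append 41 -> window=[81, 41] -> max=81
step 5: append 76 -> window=[41, 76] -> max=76
step 6: append 43 -> window=[76, 43] -> max=76
step 7: append 7 -> window=[43, 7] -> max=43
step 8: append 56 -> window=[7, 56] -> max=56
step 9: append 99 -> window=[56, 99] -> max=99
step 10: append 56 -> window=[99, 56] -> max=99
step 11: append 52 -> window=[56, 52] -> max=56
step 12: append 53 -> window=[52, 53] -> max=53
step 13: append 58 -> window=[53, 58] -> max=58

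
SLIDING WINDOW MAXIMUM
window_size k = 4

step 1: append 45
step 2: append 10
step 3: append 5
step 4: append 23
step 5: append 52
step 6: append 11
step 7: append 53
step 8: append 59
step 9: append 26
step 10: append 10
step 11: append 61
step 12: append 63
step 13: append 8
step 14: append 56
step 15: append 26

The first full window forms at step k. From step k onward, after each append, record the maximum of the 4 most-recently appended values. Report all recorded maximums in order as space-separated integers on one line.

step 1: append 45 -> window=[45] (not full yet)
step 2: append 10 -> window=[45, 10] (not full yet)
step 3: append 5 -> window=[45, 10, 5] (not full yet)
step 4: append 23 -> window=[45, 10, 5, 23] -> max=45
step 5: append 52 -> window=[10, 5, 23, 52] -> max=52
step 6: append 11 -> window=[5, 23, 52, 11] -> max=52
step 7: append 53 -> window=[23, 52, 11, 53] -> max=53
step 8: append 59 -> window=[52, 11, 53, 59] -> max=59
step 9: append 26 -> window=[11, 53, 59, 26] -> max=59
step 10: append 10 -> window=[53, 59, 26, 10] -> max=59
step 11: append 61 -> window=[59, 26, 10, 61] -> max=61
step 12: append 63 -> window=[26, 10, 61, 63] -> max=63
step 13: append 8 -> window=[10, 61, 63, 8] -> max=63
step 14: append 56 -> window=[61, 63, 8, 56] -> max=63
step 15: append 26 -> window=[63, 8, 56, 26] -> max=63

Answer: 45 52 52 53 59 59 59 61 63 63 63 63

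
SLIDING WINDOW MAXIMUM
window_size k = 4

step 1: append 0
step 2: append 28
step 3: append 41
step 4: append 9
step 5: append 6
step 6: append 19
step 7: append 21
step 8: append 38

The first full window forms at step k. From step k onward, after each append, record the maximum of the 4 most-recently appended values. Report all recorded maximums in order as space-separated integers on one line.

step 1: append 0 -> window=[0] (not full yet)
step 2: append 28 -> window=[0, 28] (not full yet)
step 3: append 41 -> window=[0, 28, 41] (not full yet)
step 4: append 9 -> window=[0, 28, 41, 9] -> max=41
step 5: append 6 -> window=[28, 41, 9, 6] -> max=41
step 6: append 19 -> window=[41, 9, 6, 19] -> max=41
step 7: append 21 -> window=[9, 6, 19, 21] -> max=21
step 8: append 38 -> window=[6, 19, 21, 38] -> max=38

Answer: 41 41 41 21 38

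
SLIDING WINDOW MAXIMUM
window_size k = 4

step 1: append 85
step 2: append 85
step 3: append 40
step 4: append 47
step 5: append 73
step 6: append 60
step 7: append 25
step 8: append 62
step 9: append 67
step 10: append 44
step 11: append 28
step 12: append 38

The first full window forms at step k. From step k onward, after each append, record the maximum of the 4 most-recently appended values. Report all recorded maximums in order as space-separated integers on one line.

Answer: 85 85 73 73 73 67 67 67 67

Derivation:
step 1: append 85 -> window=[85] (not full yet)
step 2: append 85 -> window=[85, 85] (not full yet)
step 3: append 40 -> window=[85, 85, 40] (not full yet)
step 4: append 47 -> window=[85, 85, 40, 47] -> max=85
step 5: append 73 -> window=[85, 40, 47, 73] -> max=85
step 6: append 60 -> window=[40, 47, 73, 60] -> max=73
step 7: append 25 -> window=[47, 73, 60, 25] -> max=73
step 8: append 62 -> window=[73, 60, 25, 62] -> max=73
step 9: append 67 -> window=[60, 25, 62, 67] -> max=67
step 10: append 44 -> window=[25, 62, 67, 44] -> max=67
step 11: append 28 -> window=[62, 67, 44, 28] -> max=67
step 12: append 38 -> window=[67, 44, 28, 38] -> max=67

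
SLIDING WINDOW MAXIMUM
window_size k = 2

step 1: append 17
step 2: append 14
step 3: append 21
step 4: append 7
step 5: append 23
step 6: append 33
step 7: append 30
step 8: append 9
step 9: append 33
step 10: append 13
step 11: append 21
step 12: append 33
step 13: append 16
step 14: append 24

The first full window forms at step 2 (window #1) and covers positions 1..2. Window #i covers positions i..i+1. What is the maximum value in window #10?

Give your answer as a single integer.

Answer: 21

Derivation:
step 1: append 17 -> window=[17] (not full yet)
step 2: append 14 -> window=[17, 14] -> max=17
step 3: append 21 -> window=[14, 21] -> max=21
step 4: append 7 -> window=[21, 7] -> max=21
step 5: append 23 -> window=[7, 23] -> max=23
step 6: append 33 -> window=[23, 33] -> max=33
step 7: append 30 -> window=[33, 30] -> max=33
step 8: append 9 -> window=[30, 9] -> max=30
step 9: append 33 -> window=[9, 33] -> max=33
step 10: append 13 -> window=[33, 13] -> max=33
step 11: append 21 -> window=[13, 21] -> max=21
Window #10 max = 21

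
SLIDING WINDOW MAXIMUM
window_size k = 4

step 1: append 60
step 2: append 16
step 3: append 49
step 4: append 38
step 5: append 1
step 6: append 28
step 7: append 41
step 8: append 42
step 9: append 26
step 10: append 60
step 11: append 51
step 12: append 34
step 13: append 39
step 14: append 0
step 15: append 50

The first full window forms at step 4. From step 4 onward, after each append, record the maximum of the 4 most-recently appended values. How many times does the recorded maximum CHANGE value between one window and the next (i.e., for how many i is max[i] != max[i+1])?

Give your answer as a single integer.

step 1: append 60 -> window=[60] (not full yet)
step 2: append 16 -> window=[60, 16] (not full yet)
step 3: append 49 -> window=[60, 16, 49] (not full yet)
step 4: append 38 -> window=[60, 16, 49, 38] -> max=60
step 5: append 1 -> window=[16, 49, 38, 1] -> max=49
step 6: append 28 -> window=[49, 38, 1, 28] -> max=49
step 7: append 41 -> window=[38, 1, 28, 41] -> max=41
step 8: append 42 -> window=[1, 28, 41, 42] -> max=42
step 9: append 26 -> window=[28, 41, 42, 26] -> max=42
step 10: append 60 -> window=[41, 42, 26, 60] -> max=60
step 11: append 51 -> window=[42, 26, 60, 51] -> max=60
step 12: append 34 -> window=[26, 60, 51, 34] -> max=60
step 13: append 39 -> window=[60, 51, 34, 39] -> max=60
step 14: append 0 -> window=[51, 34, 39, 0] -> max=51
step 15: append 50 -> window=[34, 39, 0, 50] -> max=50
Recorded maximums: 60 49 49 41 42 42 60 60 60 60 51 50
Changes between consecutive maximums: 6

Answer: 6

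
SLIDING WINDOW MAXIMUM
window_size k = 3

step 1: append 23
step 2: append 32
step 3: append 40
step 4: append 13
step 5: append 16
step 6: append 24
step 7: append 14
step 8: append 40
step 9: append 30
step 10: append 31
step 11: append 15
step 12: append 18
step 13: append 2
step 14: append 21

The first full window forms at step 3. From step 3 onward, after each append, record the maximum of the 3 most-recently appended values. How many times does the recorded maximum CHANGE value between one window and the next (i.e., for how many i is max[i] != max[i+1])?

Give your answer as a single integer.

step 1: append 23 -> window=[23] (not full yet)
step 2: append 32 -> window=[23, 32] (not full yet)
step 3: append 40 -> window=[23, 32, 40] -> max=40
step 4: append 13 -> window=[32, 40, 13] -> max=40
step 5: append 16 -> window=[40, 13, 16] -> max=40
step 6: append 24 -> window=[13, 16, 24] -> max=24
step 7: append 14 -> window=[16, 24, 14] -> max=24
step 8: append 40 -> window=[24, 14, 40] -> max=40
step 9: append 30 -> window=[14, 40, 30] -> max=40
step 10: append 31 -> window=[40, 30, 31] -> max=40
step 11: append 15 -> window=[30, 31, 15] -> max=31
step 12: append 18 -> window=[31, 15, 18] -> max=31
step 13: append 2 -> window=[15, 18, 2] -> max=18
step 14: append 21 -> window=[18, 2, 21] -> max=21
Recorded maximums: 40 40 40 24 24 40 40 40 31 31 18 21
Changes between consecutive maximums: 5

Answer: 5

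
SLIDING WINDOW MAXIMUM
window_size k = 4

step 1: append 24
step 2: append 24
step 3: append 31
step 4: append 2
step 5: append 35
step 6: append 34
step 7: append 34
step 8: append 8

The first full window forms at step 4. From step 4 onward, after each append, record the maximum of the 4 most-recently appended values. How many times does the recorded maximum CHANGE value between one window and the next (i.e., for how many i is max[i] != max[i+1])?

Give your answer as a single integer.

step 1: append 24 -> window=[24] (not full yet)
step 2: append 24 -> window=[24, 24] (not full yet)
step 3: append 31 -> window=[24, 24, 31] (not full yet)
step 4: append 2 -> window=[24, 24, 31, 2] -> max=31
step 5: append 35 -> window=[24, 31, 2, 35] -> max=35
step 6: append 34 -> window=[31, 2, 35, 34] -> max=35
step 7: append 34 -> window=[2, 35, 34, 34] -> max=35
step 8: append 8 -> window=[35, 34, 34, 8] -> max=35
Recorded maximums: 31 35 35 35 35
Changes between consecutive maximums: 1

Answer: 1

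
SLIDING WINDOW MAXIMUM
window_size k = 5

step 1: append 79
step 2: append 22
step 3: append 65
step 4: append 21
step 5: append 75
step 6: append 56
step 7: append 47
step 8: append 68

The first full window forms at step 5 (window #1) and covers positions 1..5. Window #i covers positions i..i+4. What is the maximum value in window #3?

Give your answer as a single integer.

Answer: 75

Derivation:
step 1: append 79 -> window=[79] (not full yet)
step 2: append 22 -> window=[79, 22] (not full yet)
step 3: append 65 -> window=[79, 22, 65] (not full yet)
step 4: append 21 -> window=[79, 22, 65, 21] (not full yet)
step 5: append 75 -> window=[79, 22, 65, 21, 75] -> max=79
step 6: append 56 -> window=[22, 65, 21, 75, 56] -> max=75
step 7: append 47 -> window=[65, 21, 75, 56, 47] -> max=75
Window #3 max = 75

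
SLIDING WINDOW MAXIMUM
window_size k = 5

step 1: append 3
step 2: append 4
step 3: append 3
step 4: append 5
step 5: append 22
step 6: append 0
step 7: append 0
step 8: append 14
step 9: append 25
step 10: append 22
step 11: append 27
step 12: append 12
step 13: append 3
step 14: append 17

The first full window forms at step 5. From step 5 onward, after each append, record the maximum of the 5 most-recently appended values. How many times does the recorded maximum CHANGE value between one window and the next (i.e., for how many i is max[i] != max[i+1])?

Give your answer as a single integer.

step 1: append 3 -> window=[3] (not full yet)
step 2: append 4 -> window=[3, 4] (not full yet)
step 3: append 3 -> window=[3, 4, 3] (not full yet)
step 4: append 5 -> window=[3, 4, 3, 5] (not full yet)
step 5: append 22 -> window=[3, 4, 3, 5, 22] -> max=22
step 6: append 0 -> window=[4, 3, 5, 22, 0] -> max=22
step 7: append 0 -> window=[3, 5, 22, 0, 0] -> max=22
step 8: append 14 -> window=[5, 22, 0, 0, 14] -> max=22
step 9: append 25 -> window=[22, 0, 0, 14, 25] -> max=25
step 10: append 22 -> window=[0, 0, 14, 25, 22] -> max=25
step 11: append 27 -> window=[0, 14, 25, 22, 27] -> max=27
step 12: append 12 -> window=[14, 25, 22, 27, 12] -> max=27
step 13: append 3 -> window=[25, 22, 27, 12, 3] -> max=27
step 14: append 17 -> window=[22, 27, 12, 3, 17] -> max=27
Recorded maximums: 22 22 22 22 25 25 27 27 27 27
Changes between consecutive maximums: 2

Answer: 2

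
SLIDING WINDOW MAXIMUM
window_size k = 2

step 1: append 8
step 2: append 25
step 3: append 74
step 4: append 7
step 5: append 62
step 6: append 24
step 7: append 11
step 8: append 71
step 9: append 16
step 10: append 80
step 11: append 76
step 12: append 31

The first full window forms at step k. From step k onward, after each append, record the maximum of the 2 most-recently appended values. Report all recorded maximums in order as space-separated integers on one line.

Answer: 25 74 74 62 62 24 71 71 80 80 76

Derivation:
step 1: append 8 -> window=[8] (not full yet)
step 2: append 25 -> window=[8, 25] -> max=25
step 3: append 74 -> window=[25, 74] -> max=74
step 4: append 7 -> window=[74, 7] -> max=74
step 5: append 62 -> window=[7, 62] -> max=62
step 6: append 24 -> window=[62, 24] -> max=62
step 7: append 11 -> window=[24, 11] -> max=24
step 8: append 71 -> window=[11, 71] -> max=71
step 9: append 16 -> window=[71, 16] -> max=71
step 10: append 80 -> window=[16, 80] -> max=80
step 11: append 76 -> window=[80, 76] -> max=80
step 12: append 31 -> window=[76, 31] -> max=76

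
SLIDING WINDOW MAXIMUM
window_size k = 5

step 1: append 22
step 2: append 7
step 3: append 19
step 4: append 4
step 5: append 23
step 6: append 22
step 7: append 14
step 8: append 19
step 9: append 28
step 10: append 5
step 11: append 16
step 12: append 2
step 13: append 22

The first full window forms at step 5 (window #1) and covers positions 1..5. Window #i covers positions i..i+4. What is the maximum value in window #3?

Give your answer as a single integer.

step 1: append 22 -> window=[22] (not full yet)
step 2: append 7 -> window=[22, 7] (not full yet)
step 3: append 19 -> window=[22, 7, 19] (not full yet)
step 4: append 4 -> window=[22, 7, 19, 4] (not full yet)
step 5: append 23 -> window=[22, 7, 19, 4, 23] -> max=23
step 6: append 22 -> window=[7, 19, 4, 23, 22] -> max=23
step 7: append 14 -> window=[19, 4, 23, 22, 14] -> max=23
Window #3 max = 23

Answer: 23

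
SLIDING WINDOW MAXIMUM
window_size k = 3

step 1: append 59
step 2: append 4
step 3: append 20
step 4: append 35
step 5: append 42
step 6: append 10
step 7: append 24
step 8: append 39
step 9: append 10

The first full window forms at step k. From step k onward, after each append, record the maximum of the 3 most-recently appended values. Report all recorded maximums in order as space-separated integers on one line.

Answer: 59 35 42 42 42 39 39

Derivation:
step 1: append 59 -> window=[59] (not full yet)
step 2: append 4 -> window=[59, 4] (not full yet)
step 3: append 20 -> window=[59, 4, 20] -> max=59
step 4: append 35 -> window=[4, 20, 35] -> max=35
step 5: append 42 -> window=[20, 35, 42] -> max=42
step 6: append 10 -> window=[35, 42, 10] -> max=42
step 7: append 24 -> window=[42, 10, 24] -> max=42
step 8: append 39 -> window=[10, 24, 39] -> max=39
step 9: append 10 -> window=[24, 39, 10] -> max=39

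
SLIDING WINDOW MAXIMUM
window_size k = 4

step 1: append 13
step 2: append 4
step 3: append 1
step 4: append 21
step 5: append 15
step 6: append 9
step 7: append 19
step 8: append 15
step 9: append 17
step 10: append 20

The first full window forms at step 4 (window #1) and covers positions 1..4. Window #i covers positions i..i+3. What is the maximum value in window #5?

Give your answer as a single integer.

Answer: 19

Derivation:
step 1: append 13 -> window=[13] (not full yet)
step 2: append 4 -> window=[13, 4] (not full yet)
step 3: append 1 -> window=[13, 4, 1] (not full yet)
step 4: append 21 -> window=[13, 4, 1, 21] -> max=21
step 5: append 15 -> window=[4, 1, 21, 15] -> max=21
step 6: append 9 -> window=[1, 21, 15, 9] -> max=21
step 7: append 19 -> window=[21, 15, 9, 19] -> max=21
step 8: append 15 -> window=[15, 9, 19, 15] -> max=19
Window #5 max = 19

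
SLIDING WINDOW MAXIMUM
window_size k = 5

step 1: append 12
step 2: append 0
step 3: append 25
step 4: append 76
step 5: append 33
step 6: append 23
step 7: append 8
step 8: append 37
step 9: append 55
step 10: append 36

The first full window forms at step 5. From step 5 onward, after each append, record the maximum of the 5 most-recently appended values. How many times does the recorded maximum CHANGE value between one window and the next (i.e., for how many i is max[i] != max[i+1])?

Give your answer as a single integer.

step 1: append 12 -> window=[12] (not full yet)
step 2: append 0 -> window=[12, 0] (not full yet)
step 3: append 25 -> window=[12, 0, 25] (not full yet)
step 4: append 76 -> window=[12, 0, 25, 76] (not full yet)
step 5: append 33 -> window=[12, 0, 25, 76, 33] -> max=76
step 6: append 23 -> window=[0, 25, 76, 33, 23] -> max=76
step 7: append 8 -> window=[25, 76, 33, 23, 8] -> max=76
step 8: append 37 -> window=[76, 33, 23, 8, 37] -> max=76
step 9: append 55 -> window=[33, 23, 8, 37, 55] -> max=55
step 10: append 36 -> window=[23, 8, 37, 55, 36] -> max=55
Recorded maximums: 76 76 76 76 55 55
Changes between consecutive maximums: 1

Answer: 1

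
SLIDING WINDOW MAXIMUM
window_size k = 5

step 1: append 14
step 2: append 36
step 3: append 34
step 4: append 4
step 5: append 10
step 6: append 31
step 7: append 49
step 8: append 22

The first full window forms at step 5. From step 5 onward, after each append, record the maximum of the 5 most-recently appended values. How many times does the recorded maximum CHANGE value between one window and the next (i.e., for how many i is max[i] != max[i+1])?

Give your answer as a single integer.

Answer: 1

Derivation:
step 1: append 14 -> window=[14] (not full yet)
step 2: append 36 -> window=[14, 36] (not full yet)
step 3: append 34 -> window=[14, 36, 34] (not full yet)
step 4: append 4 -> window=[14, 36, 34, 4] (not full yet)
step 5: append 10 -> window=[14, 36, 34, 4, 10] -> max=36
step 6: append 31 -> window=[36, 34, 4, 10, 31] -> max=36
step 7: append 49 -> window=[34, 4, 10, 31, 49] -> max=49
step 8: append 22 -> window=[4, 10, 31, 49, 22] -> max=49
Recorded maximums: 36 36 49 49
Changes between consecutive maximums: 1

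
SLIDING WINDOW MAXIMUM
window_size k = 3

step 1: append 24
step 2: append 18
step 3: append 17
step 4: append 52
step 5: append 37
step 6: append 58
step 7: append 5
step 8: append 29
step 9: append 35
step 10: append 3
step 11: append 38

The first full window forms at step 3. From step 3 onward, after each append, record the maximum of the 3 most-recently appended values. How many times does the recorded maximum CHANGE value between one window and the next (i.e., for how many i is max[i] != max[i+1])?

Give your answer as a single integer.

Answer: 4

Derivation:
step 1: append 24 -> window=[24] (not full yet)
step 2: append 18 -> window=[24, 18] (not full yet)
step 3: append 17 -> window=[24, 18, 17] -> max=24
step 4: append 52 -> window=[18, 17, 52] -> max=52
step 5: append 37 -> window=[17, 52, 37] -> max=52
step 6: append 58 -> window=[52, 37, 58] -> max=58
step 7: append 5 -> window=[37, 58, 5] -> max=58
step 8: append 29 -> window=[58, 5, 29] -> max=58
step 9: append 35 -> window=[5, 29, 35] -> max=35
step 10: append 3 -> window=[29, 35, 3] -> max=35
step 11: append 38 -> window=[35, 3, 38] -> max=38
Recorded maximums: 24 52 52 58 58 58 35 35 38
Changes between consecutive maximums: 4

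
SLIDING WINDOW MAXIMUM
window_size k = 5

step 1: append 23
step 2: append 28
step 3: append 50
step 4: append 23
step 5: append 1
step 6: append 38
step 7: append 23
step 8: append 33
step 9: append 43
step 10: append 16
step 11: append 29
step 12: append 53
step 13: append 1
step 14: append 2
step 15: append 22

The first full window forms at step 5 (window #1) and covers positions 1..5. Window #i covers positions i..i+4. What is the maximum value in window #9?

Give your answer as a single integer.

Answer: 53

Derivation:
step 1: append 23 -> window=[23] (not full yet)
step 2: append 28 -> window=[23, 28] (not full yet)
step 3: append 50 -> window=[23, 28, 50] (not full yet)
step 4: append 23 -> window=[23, 28, 50, 23] (not full yet)
step 5: append 1 -> window=[23, 28, 50, 23, 1] -> max=50
step 6: append 38 -> window=[28, 50, 23, 1, 38] -> max=50
step 7: append 23 -> window=[50, 23, 1, 38, 23] -> max=50
step 8: append 33 -> window=[23, 1, 38, 23, 33] -> max=38
step 9: append 43 -> window=[1, 38, 23, 33, 43] -> max=43
step 10: append 16 -> window=[38, 23, 33, 43, 16] -> max=43
step 11: append 29 -> window=[23, 33, 43, 16, 29] -> max=43
step 12: append 53 -> window=[33, 43, 16, 29, 53] -> max=53
step 13: append 1 -> window=[43, 16, 29, 53, 1] -> max=53
Window #9 max = 53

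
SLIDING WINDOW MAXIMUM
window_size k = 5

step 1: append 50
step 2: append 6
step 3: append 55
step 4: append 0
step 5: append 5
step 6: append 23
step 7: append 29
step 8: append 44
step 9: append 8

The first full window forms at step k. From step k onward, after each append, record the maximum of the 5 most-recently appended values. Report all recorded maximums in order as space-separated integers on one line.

Answer: 55 55 55 44 44

Derivation:
step 1: append 50 -> window=[50] (not full yet)
step 2: append 6 -> window=[50, 6] (not full yet)
step 3: append 55 -> window=[50, 6, 55] (not full yet)
step 4: append 0 -> window=[50, 6, 55, 0] (not full yet)
step 5: append 5 -> window=[50, 6, 55, 0, 5] -> max=55
step 6: append 23 -> window=[6, 55, 0, 5, 23] -> max=55
step 7: append 29 -> window=[55, 0, 5, 23, 29] -> max=55
step 8: append 44 -> window=[0, 5, 23, 29, 44] -> max=44
step 9: append 8 -> window=[5, 23, 29, 44, 8] -> max=44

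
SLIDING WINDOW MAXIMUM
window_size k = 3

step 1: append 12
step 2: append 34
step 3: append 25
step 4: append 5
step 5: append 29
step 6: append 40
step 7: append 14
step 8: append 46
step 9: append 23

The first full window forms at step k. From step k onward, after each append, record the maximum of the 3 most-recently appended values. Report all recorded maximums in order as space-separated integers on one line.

Answer: 34 34 29 40 40 46 46

Derivation:
step 1: append 12 -> window=[12] (not full yet)
step 2: append 34 -> window=[12, 34] (not full yet)
step 3: append 25 -> window=[12, 34, 25] -> max=34
step 4: append 5 -> window=[34, 25, 5] -> max=34
step 5: append 29 -> window=[25, 5, 29] -> max=29
step 6: append 40 -> window=[5, 29, 40] -> max=40
step 7: append 14 -> window=[29, 40, 14] -> max=40
step 8: append 46 -> window=[40, 14, 46] -> max=46
step 9: append 23 -> window=[14, 46, 23] -> max=46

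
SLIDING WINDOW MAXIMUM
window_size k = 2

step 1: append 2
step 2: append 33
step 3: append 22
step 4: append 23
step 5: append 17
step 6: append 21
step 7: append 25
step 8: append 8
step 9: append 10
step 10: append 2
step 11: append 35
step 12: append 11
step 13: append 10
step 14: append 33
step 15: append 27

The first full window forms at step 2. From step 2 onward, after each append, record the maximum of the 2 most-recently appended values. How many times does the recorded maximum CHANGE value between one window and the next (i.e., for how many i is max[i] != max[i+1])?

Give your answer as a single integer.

step 1: append 2 -> window=[2] (not full yet)
step 2: append 33 -> window=[2, 33] -> max=33
step 3: append 22 -> window=[33, 22] -> max=33
step 4: append 23 -> window=[22, 23] -> max=23
step 5: append 17 -> window=[23, 17] -> max=23
step 6: append 21 -> window=[17, 21] -> max=21
step 7: append 25 -> window=[21, 25] -> max=25
step 8: append 8 -> window=[25, 8] -> max=25
step 9: append 10 -> window=[8, 10] -> max=10
step 10: append 2 -> window=[10, 2] -> max=10
step 11: append 35 -> window=[2, 35] -> max=35
step 12: append 11 -> window=[35, 11] -> max=35
step 13: append 10 -> window=[11, 10] -> max=11
step 14: append 33 -> window=[10, 33] -> max=33
step 15: append 27 -> window=[33, 27] -> max=33
Recorded maximums: 33 33 23 23 21 25 25 10 10 35 35 11 33 33
Changes between consecutive maximums: 7

Answer: 7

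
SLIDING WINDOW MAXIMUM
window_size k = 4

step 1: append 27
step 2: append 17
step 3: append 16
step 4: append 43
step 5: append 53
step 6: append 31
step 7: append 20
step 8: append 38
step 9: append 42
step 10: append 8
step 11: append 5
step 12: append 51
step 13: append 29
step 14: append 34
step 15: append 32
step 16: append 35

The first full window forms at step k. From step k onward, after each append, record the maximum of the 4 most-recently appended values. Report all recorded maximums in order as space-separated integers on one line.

step 1: append 27 -> window=[27] (not full yet)
step 2: append 17 -> window=[27, 17] (not full yet)
step 3: append 16 -> window=[27, 17, 16] (not full yet)
step 4: append 43 -> window=[27, 17, 16, 43] -> max=43
step 5: append 53 -> window=[17, 16, 43, 53] -> max=53
step 6: append 31 -> window=[16, 43, 53, 31] -> max=53
step 7: append 20 -> window=[43, 53, 31, 20] -> max=53
step 8: append 38 -> window=[53, 31, 20, 38] -> max=53
step 9: append 42 -> window=[31, 20, 38, 42] -> max=42
step 10: append 8 -> window=[20, 38, 42, 8] -> max=42
step 11: append 5 -> window=[38, 42, 8, 5] -> max=42
step 12: append 51 -> window=[42, 8, 5, 51] -> max=51
step 13: append 29 -> window=[8, 5, 51, 29] -> max=51
step 14: append 34 -> window=[5, 51, 29, 34] -> max=51
step 15: append 32 -> window=[51, 29, 34, 32] -> max=51
step 16: append 35 -> window=[29, 34, 32, 35] -> max=35

Answer: 43 53 53 53 53 42 42 42 51 51 51 51 35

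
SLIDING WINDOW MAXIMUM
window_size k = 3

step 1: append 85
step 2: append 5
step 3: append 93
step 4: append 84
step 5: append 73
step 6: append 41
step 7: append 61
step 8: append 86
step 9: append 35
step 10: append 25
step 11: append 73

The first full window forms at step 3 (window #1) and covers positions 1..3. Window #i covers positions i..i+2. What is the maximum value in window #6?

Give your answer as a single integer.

Answer: 86

Derivation:
step 1: append 85 -> window=[85] (not full yet)
step 2: append 5 -> window=[85, 5] (not full yet)
step 3: append 93 -> window=[85, 5, 93] -> max=93
step 4: append 84 -> window=[5, 93, 84] -> max=93
step 5: append 73 -> window=[93, 84, 73] -> max=93
step 6: append 41 -> window=[84, 73, 41] -> max=84
step 7: append 61 -> window=[73, 41, 61] -> max=73
step 8: append 86 -> window=[41, 61, 86] -> max=86
Window #6 max = 86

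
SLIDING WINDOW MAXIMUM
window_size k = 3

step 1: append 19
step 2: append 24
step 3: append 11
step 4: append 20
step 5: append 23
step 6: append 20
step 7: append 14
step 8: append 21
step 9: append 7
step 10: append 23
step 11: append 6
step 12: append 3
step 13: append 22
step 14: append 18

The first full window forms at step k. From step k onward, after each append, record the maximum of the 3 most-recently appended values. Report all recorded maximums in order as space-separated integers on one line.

Answer: 24 24 23 23 23 21 21 23 23 23 22 22

Derivation:
step 1: append 19 -> window=[19] (not full yet)
step 2: append 24 -> window=[19, 24] (not full yet)
step 3: append 11 -> window=[19, 24, 11] -> max=24
step 4: append 20 -> window=[24, 11, 20] -> max=24
step 5: append 23 -> window=[11, 20, 23] -> max=23
step 6: append 20 -> window=[20, 23, 20] -> max=23
step 7: append 14 -> window=[23, 20, 14] -> max=23
step 8: append 21 -> window=[20, 14, 21] -> max=21
step 9: append 7 -> window=[14, 21, 7] -> max=21
step 10: append 23 -> window=[21, 7, 23] -> max=23
step 11: append 6 -> window=[7, 23, 6] -> max=23
step 12: append 3 -> window=[23, 6, 3] -> max=23
step 13: append 22 -> window=[6, 3, 22] -> max=22
step 14: append 18 -> window=[3, 22, 18] -> max=22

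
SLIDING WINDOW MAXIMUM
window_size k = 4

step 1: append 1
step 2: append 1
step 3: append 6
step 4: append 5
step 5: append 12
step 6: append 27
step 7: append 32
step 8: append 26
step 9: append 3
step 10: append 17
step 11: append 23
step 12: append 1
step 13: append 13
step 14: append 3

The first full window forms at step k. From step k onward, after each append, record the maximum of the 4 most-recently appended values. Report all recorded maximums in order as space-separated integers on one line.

step 1: append 1 -> window=[1] (not full yet)
step 2: append 1 -> window=[1, 1] (not full yet)
step 3: append 6 -> window=[1, 1, 6] (not full yet)
step 4: append 5 -> window=[1, 1, 6, 5] -> max=6
step 5: append 12 -> window=[1, 6, 5, 12] -> max=12
step 6: append 27 -> window=[6, 5, 12, 27] -> max=27
step 7: append 32 -> window=[5, 12, 27, 32] -> max=32
step 8: append 26 -> window=[12, 27, 32, 26] -> max=32
step 9: append 3 -> window=[27, 32, 26, 3] -> max=32
step 10: append 17 -> window=[32, 26, 3, 17] -> max=32
step 11: append 23 -> window=[26, 3, 17, 23] -> max=26
step 12: append 1 -> window=[3, 17, 23, 1] -> max=23
step 13: append 13 -> window=[17, 23, 1, 13] -> max=23
step 14: append 3 -> window=[23, 1, 13, 3] -> max=23

Answer: 6 12 27 32 32 32 32 26 23 23 23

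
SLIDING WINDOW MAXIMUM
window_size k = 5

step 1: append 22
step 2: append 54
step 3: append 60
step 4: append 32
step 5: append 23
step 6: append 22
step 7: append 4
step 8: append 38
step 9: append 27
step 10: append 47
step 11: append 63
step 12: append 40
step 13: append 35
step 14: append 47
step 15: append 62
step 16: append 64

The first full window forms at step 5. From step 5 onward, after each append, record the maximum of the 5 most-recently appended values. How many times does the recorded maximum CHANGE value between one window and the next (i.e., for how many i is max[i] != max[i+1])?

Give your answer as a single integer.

Answer: 4

Derivation:
step 1: append 22 -> window=[22] (not full yet)
step 2: append 54 -> window=[22, 54] (not full yet)
step 3: append 60 -> window=[22, 54, 60] (not full yet)
step 4: append 32 -> window=[22, 54, 60, 32] (not full yet)
step 5: append 23 -> window=[22, 54, 60, 32, 23] -> max=60
step 6: append 22 -> window=[54, 60, 32, 23, 22] -> max=60
step 7: append 4 -> window=[60, 32, 23, 22, 4] -> max=60
step 8: append 38 -> window=[32, 23, 22, 4, 38] -> max=38
step 9: append 27 -> window=[23, 22, 4, 38, 27] -> max=38
step 10: append 47 -> window=[22, 4, 38, 27, 47] -> max=47
step 11: append 63 -> window=[4, 38, 27, 47, 63] -> max=63
step 12: append 40 -> window=[38, 27, 47, 63, 40] -> max=63
step 13: append 35 -> window=[27, 47, 63, 40, 35] -> max=63
step 14: append 47 -> window=[47, 63, 40, 35, 47] -> max=63
step 15: append 62 -> window=[63, 40, 35, 47, 62] -> max=63
step 16: append 64 -> window=[40, 35, 47, 62, 64] -> max=64
Recorded maximums: 60 60 60 38 38 47 63 63 63 63 63 64
Changes between consecutive maximums: 4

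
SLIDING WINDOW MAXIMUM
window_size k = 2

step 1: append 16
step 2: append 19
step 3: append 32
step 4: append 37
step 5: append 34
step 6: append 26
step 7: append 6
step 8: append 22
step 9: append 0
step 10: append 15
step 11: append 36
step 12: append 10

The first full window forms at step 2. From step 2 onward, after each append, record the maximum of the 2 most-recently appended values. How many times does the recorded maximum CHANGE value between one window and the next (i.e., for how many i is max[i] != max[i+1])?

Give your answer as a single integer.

step 1: append 16 -> window=[16] (not full yet)
step 2: append 19 -> window=[16, 19] -> max=19
step 3: append 32 -> window=[19, 32] -> max=32
step 4: append 37 -> window=[32, 37] -> max=37
step 5: append 34 -> window=[37, 34] -> max=37
step 6: append 26 -> window=[34, 26] -> max=34
step 7: append 6 -> window=[26, 6] -> max=26
step 8: append 22 -> window=[6, 22] -> max=22
step 9: append 0 -> window=[22, 0] -> max=22
step 10: append 15 -> window=[0, 15] -> max=15
step 11: append 36 -> window=[15, 36] -> max=36
step 12: append 10 -> window=[36, 10] -> max=36
Recorded maximums: 19 32 37 37 34 26 22 22 15 36 36
Changes between consecutive maximums: 7

Answer: 7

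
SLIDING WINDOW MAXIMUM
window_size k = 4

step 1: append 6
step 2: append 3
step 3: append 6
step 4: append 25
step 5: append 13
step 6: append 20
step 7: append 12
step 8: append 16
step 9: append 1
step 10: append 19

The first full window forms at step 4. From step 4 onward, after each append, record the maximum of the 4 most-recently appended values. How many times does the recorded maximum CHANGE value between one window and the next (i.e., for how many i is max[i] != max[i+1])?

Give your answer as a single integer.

step 1: append 6 -> window=[6] (not full yet)
step 2: append 3 -> window=[6, 3] (not full yet)
step 3: append 6 -> window=[6, 3, 6] (not full yet)
step 4: append 25 -> window=[6, 3, 6, 25] -> max=25
step 5: append 13 -> window=[3, 6, 25, 13] -> max=25
step 6: append 20 -> window=[6, 25, 13, 20] -> max=25
step 7: append 12 -> window=[25, 13, 20, 12] -> max=25
step 8: append 16 -> window=[13, 20, 12, 16] -> max=20
step 9: append 1 -> window=[20, 12, 16, 1] -> max=20
step 10: append 19 -> window=[12, 16, 1, 19] -> max=19
Recorded maximums: 25 25 25 25 20 20 19
Changes between consecutive maximums: 2

Answer: 2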